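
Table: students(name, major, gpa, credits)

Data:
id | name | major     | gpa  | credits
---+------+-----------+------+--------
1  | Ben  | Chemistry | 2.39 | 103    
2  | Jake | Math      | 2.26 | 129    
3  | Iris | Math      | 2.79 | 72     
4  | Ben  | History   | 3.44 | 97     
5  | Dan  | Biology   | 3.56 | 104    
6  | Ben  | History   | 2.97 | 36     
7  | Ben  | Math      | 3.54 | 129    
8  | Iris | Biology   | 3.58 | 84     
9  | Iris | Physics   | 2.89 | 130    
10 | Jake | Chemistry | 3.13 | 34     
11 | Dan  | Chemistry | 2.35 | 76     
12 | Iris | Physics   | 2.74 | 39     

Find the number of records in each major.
SELECT major, COUNT(*) as count
FROM students
GROUP BY major

Result:
  Biology: 2
  Chemistry: 3
  History: 2
  Math: 3
  Physics: 2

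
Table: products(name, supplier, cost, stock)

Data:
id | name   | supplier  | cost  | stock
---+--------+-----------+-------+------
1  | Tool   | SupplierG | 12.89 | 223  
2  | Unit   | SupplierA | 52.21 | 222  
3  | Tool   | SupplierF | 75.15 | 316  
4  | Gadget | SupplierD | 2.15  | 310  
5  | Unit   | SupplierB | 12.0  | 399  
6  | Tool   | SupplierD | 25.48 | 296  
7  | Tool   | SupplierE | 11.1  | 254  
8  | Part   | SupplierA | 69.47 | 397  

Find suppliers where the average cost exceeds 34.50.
SELECT supplier, AVG(cost)
FROM products
GROUP BY supplier
HAVING AVG(cost) > 34.50

Result:
  SupplierA: avg=60.84
  SupplierF: avg=75.15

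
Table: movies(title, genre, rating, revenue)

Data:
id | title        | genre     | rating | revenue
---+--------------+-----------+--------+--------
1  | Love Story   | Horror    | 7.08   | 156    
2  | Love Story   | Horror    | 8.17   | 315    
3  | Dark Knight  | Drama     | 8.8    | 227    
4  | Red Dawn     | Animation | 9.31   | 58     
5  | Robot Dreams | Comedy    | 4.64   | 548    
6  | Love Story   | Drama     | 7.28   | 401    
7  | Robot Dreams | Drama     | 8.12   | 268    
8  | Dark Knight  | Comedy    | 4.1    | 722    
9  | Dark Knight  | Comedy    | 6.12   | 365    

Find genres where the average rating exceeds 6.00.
SELECT genre, AVG(rating)
FROM movies
GROUP BY genre
HAVING AVG(rating) > 6.00

Result:
  Animation: avg=9.31
  Drama: avg=8.07
  Horror: avg=7.63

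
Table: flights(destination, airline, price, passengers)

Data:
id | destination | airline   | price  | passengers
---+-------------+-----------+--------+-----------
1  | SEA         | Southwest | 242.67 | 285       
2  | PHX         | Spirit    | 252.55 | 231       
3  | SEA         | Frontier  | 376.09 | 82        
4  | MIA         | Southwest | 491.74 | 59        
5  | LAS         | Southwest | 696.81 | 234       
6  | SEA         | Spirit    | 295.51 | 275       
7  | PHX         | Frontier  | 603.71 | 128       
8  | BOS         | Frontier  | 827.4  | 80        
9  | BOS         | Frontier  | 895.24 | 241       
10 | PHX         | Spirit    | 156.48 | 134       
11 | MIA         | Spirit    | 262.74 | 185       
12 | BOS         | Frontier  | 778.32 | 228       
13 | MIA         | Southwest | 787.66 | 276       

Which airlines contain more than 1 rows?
SELECT airline, COUNT(*) as cnt
FROM flights
GROUP BY airline
HAVING COUNT(*) > 1

Result:
  Frontier: 5
  Southwest: 4
  Spirit: 4

Note: HAVING filters groups after aggregation, WHERE filters rows before.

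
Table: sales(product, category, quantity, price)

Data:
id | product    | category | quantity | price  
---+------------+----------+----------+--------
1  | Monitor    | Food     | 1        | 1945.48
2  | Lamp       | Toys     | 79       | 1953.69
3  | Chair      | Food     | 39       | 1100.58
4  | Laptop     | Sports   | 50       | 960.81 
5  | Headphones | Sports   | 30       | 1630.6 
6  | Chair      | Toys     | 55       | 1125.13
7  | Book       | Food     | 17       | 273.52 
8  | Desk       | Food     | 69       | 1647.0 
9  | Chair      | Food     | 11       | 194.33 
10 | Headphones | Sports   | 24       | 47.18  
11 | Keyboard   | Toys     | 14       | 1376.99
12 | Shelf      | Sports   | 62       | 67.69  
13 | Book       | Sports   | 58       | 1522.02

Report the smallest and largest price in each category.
SELECT category, MIN(price), MAX(price)
FROM sales
GROUP BY category

Result:
  Food: min=194.33, max=1945.48
  Sports: min=47.18, max=1630.60
  Toys: min=1125.13, max=1953.69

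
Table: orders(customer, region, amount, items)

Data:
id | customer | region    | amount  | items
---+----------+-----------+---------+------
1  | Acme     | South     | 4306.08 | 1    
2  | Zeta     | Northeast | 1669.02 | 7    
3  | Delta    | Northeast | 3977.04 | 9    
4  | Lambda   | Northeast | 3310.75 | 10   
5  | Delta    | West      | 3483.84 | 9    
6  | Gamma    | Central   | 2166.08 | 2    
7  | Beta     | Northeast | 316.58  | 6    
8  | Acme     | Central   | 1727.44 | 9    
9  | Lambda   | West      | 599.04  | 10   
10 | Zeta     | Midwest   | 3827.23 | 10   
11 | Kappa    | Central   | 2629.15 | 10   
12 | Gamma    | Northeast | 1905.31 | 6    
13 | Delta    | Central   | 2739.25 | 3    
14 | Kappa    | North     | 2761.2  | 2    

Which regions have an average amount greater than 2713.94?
SELECT region, AVG(amount)
FROM orders
GROUP BY region
HAVING AVG(amount) > 2713.94

Result:
  Midwest: avg=3827.23
  North: avg=2761.20
  South: avg=4306.08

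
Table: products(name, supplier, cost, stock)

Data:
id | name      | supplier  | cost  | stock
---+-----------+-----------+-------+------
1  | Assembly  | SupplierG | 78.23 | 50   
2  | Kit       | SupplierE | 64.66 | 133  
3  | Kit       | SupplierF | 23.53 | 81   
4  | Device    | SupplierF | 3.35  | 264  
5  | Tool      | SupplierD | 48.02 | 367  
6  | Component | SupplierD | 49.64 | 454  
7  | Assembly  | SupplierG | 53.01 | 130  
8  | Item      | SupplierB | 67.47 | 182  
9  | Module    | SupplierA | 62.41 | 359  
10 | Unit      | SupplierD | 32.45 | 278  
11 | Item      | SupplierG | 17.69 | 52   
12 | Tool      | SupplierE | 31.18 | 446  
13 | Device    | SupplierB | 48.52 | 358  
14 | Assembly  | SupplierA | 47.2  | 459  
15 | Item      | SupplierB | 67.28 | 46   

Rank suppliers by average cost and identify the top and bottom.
SELECT supplier, AVG(cost)
FROM products
GROUP BY supplier
ORDER BY AVG(cost)

All groups:
  SupplierF: 13.44
  SupplierD: 43.37
  SupplierE: 47.92
  SupplierG: 49.64
  SupplierA: 54.81
  SupplierB: 61.09

Highest: SupplierB (61.09)
Lowest: SupplierF (13.44)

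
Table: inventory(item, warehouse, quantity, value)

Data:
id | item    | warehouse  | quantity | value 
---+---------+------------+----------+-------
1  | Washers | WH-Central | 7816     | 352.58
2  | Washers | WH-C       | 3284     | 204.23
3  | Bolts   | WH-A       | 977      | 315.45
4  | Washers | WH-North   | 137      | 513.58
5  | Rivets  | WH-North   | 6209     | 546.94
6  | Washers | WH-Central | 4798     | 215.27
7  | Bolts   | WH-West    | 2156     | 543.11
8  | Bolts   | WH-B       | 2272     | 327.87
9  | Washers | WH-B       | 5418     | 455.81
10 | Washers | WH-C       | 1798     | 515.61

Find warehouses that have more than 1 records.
SELECT warehouse, COUNT(*) as cnt
FROM inventory
GROUP BY warehouse
HAVING COUNT(*) > 1

Result:
  WH-B: 2
  WH-C: 2
  WH-Central: 2
  WH-North: 2

Note: HAVING filters groups after aggregation, WHERE filters rows before.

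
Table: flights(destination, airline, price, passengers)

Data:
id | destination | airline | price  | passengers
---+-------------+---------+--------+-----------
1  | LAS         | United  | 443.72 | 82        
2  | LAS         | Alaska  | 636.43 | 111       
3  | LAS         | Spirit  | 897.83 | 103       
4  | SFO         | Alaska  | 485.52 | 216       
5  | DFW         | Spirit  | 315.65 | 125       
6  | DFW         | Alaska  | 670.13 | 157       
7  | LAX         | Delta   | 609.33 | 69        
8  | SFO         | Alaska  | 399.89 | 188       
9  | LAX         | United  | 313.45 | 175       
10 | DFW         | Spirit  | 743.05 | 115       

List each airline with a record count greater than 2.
SELECT airline, COUNT(*) as cnt
FROM flights
GROUP BY airline
HAVING COUNT(*) > 2

Result:
  Alaska: 4
  Spirit: 3

Note: HAVING filters groups after aggregation, WHERE filters rows before.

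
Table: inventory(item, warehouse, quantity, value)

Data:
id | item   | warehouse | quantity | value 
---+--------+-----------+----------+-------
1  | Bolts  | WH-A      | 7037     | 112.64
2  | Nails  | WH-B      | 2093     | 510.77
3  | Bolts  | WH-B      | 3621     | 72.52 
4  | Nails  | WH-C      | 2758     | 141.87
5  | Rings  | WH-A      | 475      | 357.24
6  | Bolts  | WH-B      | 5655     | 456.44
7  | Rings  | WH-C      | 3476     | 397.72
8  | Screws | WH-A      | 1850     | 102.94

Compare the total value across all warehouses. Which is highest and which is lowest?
SELECT warehouse, SUM(value)
FROM inventory
GROUP BY warehouse
ORDER BY SUM(value)

All groups:
  WH-C: 539.59
  WH-A: 572.82
  WH-B: 1039.73

Highest: WH-B (1039.73)
Lowest: WH-C (539.59)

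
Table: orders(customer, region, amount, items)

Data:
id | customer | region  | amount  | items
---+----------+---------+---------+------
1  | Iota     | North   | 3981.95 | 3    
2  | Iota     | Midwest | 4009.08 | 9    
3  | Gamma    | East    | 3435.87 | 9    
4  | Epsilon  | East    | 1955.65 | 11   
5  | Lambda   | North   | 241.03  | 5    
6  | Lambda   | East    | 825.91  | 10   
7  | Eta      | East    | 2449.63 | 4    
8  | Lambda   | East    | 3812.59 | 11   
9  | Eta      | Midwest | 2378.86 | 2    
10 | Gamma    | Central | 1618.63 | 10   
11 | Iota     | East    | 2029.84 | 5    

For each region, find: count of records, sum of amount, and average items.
SELECT region,
       COUNT(*) as cnt,
       SUM(amount) as total_amount,
       AVG(items) as avg_items
FROM orders
GROUP BY region

Result:
  Central: 1 records, 1618.63 total amount, 10.00 avg items
  East: 6 records, 14509.49 total amount, 8.33 avg items
  Midwest: 2 records, 6387.94 total amount, 5.50 avg items
  North: 2 records, 4222.98 total amount, 4.00 avg items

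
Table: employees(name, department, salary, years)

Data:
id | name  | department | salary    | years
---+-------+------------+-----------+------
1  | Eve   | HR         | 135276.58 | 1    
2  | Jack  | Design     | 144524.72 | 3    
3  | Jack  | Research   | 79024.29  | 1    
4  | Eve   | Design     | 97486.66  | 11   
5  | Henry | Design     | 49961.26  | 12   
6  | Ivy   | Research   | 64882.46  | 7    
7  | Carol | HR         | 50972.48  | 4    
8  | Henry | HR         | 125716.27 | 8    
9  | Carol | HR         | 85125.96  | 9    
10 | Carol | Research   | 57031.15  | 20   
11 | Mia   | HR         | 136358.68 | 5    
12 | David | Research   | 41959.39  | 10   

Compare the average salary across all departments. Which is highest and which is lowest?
SELECT department, AVG(salary)
FROM employees
GROUP BY department
ORDER BY AVG(salary)

All groups:
  Research: 60724.32
  Design: 97324.21
  HR: 106689.99

Highest: HR (106689.99)
Lowest: Research (60724.32)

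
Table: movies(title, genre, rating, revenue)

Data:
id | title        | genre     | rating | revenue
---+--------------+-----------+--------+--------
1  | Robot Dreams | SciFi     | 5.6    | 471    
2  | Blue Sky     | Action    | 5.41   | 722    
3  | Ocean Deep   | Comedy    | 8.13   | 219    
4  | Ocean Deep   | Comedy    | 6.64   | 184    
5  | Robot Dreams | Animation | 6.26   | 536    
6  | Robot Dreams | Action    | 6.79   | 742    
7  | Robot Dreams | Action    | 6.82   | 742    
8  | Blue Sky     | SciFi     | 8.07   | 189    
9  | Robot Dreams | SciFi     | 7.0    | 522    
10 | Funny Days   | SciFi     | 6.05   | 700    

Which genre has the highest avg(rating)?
SELECT genre, AVG(rating) as val
FROM movies
GROUP BY genre
ORDER BY val DESC
LIMIT 1

Result: Comedy with avg(rating) = 7.39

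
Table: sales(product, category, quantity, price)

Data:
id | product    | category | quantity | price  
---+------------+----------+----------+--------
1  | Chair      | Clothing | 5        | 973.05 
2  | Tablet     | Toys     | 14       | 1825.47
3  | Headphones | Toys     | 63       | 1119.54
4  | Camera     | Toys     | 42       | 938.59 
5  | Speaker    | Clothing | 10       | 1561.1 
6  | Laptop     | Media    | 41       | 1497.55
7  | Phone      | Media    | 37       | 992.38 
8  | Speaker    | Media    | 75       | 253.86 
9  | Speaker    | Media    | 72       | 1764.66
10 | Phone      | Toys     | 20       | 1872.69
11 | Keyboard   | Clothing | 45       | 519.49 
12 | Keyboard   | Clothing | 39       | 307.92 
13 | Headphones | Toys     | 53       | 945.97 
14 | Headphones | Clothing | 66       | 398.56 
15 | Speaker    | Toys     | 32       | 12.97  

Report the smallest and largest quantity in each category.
SELECT category, MIN(quantity), MAX(quantity)
FROM sales
GROUP BY category

Result:
  Clothing: min=5, max=66
  Media: min=37, max=75
  Toys: min=14, max=63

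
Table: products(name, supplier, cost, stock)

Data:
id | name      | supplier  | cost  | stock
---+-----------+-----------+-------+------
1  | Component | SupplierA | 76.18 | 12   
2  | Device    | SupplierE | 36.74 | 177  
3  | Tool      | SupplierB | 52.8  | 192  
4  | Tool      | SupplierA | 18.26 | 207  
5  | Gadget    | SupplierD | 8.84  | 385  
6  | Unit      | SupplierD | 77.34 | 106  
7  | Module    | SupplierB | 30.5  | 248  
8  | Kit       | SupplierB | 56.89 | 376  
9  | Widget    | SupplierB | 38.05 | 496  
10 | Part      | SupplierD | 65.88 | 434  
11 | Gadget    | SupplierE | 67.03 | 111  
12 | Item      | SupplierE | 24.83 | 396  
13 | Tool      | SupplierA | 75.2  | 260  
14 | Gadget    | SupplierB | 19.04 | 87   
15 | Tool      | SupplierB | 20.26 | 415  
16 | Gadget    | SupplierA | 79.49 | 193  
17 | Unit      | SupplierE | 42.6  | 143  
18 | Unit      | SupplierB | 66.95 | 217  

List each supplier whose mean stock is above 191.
SELECT supplier, AVG(stock)
FROM products
GROUP BY supplier
HAVING AVG(stock) > 191

Result:
  SupplierB: avg=290.14
  SupplierD: avg=308.33
  SupplierE: avg=206.75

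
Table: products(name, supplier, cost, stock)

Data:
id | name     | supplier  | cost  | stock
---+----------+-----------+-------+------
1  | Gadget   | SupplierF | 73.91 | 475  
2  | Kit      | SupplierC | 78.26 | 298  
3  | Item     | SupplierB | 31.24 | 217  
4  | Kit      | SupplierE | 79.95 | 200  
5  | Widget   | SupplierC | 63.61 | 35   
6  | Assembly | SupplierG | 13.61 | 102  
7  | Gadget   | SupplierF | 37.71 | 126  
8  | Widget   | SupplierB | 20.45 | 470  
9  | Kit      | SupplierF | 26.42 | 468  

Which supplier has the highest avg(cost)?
SELECT supplier, AVG(cost) as val
FROM products
GROUP BY supplier
ORDER BY val DESC
LIMIT 1

Result: SupplierE with avg(cost) = 79.95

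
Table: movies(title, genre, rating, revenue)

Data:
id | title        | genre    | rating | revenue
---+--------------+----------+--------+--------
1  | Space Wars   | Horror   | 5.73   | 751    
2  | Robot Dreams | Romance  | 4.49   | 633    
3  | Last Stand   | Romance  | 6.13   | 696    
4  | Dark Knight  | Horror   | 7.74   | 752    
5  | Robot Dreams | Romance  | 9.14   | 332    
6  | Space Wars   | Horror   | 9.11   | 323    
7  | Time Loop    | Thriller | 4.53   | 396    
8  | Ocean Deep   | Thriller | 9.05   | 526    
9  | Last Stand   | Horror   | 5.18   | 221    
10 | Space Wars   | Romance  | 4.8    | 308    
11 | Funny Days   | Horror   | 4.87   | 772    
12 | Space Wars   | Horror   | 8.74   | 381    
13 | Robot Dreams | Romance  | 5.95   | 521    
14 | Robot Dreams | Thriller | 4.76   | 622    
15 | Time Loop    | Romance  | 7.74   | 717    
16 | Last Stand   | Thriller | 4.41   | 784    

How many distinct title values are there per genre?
SELECT genre, COUNT(DISTINCT title)
FROM movies
GROUP BY genre

Result:
  Horror: 4 distinct
  Romance: 4 distinct
  Thriller: 4 distinct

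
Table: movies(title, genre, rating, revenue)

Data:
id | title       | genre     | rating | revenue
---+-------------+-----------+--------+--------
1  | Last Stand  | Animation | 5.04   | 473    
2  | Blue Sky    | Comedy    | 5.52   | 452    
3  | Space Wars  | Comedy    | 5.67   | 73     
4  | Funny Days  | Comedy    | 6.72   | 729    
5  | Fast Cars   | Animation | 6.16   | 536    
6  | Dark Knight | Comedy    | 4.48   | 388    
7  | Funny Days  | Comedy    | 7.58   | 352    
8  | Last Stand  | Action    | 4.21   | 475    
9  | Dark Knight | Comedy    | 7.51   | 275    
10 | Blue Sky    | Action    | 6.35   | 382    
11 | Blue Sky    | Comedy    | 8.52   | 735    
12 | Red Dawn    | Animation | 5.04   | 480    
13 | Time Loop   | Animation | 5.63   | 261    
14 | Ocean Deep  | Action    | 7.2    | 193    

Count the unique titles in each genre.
SELECT genre, COUNT(DISTINCT title)
FROM movies
GROUP BY genre

Result:
  Action: 3 distinct
  Animation: 4 distinct
  Comedy: 4 distinct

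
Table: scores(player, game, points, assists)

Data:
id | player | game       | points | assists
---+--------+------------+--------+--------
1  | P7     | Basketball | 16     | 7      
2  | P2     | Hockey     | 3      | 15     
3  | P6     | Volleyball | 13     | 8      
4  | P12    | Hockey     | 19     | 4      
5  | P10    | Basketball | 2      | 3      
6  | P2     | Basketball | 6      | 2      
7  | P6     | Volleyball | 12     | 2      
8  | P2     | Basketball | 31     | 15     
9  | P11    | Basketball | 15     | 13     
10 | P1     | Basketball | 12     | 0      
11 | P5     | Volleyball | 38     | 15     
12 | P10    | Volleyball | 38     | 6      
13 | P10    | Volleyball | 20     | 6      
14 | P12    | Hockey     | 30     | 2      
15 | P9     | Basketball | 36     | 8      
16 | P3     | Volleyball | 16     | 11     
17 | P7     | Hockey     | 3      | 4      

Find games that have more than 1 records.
SELECT game, COUNT(*) as cnt
FROM scores
GROUP BY game
HAVING COUNT(*) > 1

Result:
  Basketball: 7
  Hockey: 4
  Volleyball: 6

Note: HAVING filters groups after aggregation, WHERE filters rows before.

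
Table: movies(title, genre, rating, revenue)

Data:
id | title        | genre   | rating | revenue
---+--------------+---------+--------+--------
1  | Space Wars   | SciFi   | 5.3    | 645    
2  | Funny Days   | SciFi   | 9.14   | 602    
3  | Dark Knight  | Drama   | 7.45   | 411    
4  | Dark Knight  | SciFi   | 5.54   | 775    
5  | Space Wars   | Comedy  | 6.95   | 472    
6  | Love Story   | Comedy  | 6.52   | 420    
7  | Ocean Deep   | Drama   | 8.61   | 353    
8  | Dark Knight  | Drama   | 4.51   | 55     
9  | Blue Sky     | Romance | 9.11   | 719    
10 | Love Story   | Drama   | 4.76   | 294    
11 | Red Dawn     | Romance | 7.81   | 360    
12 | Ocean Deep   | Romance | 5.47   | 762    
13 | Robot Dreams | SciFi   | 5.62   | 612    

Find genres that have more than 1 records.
SELECT genre, COUNT(*) as cnt
FROM movies
GROUP BY genre
HAVING COUNT(*) > 1

Result:
  Comedy: 2
  Drama: 4
  Romance: 3
  SciFi: 4

Note: HAVING filters groups after aggregation, WHERE filters rows before.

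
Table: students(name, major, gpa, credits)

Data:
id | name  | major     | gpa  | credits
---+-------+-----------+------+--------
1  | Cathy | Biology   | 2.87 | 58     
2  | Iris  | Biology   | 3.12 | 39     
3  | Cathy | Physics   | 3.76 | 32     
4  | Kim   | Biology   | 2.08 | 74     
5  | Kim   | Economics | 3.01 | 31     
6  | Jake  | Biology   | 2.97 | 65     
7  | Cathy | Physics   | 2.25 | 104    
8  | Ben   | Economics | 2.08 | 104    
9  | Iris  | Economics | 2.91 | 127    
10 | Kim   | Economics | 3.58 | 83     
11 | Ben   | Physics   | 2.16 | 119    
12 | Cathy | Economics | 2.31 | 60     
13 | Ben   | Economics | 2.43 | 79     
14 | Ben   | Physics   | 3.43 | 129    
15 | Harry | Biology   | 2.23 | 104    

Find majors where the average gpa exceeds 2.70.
SELECT major, AVG(gpa)
FROM students
GROUP BY major
HAVING AVG(gpa) > 2.70

Result:
  Economics: avg=2.72
  Physics: avg=2.90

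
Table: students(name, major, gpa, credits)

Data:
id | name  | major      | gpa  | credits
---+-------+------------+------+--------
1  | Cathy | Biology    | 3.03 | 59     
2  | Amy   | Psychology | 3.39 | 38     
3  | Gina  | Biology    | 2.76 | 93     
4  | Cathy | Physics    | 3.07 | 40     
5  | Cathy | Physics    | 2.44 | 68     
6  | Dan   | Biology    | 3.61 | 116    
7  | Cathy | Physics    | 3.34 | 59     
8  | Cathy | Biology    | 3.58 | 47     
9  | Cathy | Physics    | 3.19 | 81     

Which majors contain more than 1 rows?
SELECT major, COUNT(*) as cnt
FROM students
GROUP BY major
HAVING COUNT(*) > 1

Result:
  Biology: 4
  Physics: 4

Note: HAVING filters groups after aggregation, WHERE filters rows before.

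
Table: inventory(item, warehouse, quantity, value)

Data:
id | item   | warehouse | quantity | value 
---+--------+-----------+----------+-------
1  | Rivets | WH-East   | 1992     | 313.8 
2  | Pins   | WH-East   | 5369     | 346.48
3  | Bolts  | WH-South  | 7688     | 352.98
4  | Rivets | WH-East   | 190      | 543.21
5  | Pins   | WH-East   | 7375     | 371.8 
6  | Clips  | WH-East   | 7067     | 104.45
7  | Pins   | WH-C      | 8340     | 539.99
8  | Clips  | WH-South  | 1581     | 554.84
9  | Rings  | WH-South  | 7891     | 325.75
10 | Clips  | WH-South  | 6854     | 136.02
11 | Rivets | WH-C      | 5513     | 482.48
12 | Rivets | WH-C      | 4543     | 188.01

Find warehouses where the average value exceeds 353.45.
SELECT warehouse, AVG(value)
FROM inventory
GROUP BY warehouse
HAVING AVG(value) > 353.45

Result:
  WH-C: avg=403.49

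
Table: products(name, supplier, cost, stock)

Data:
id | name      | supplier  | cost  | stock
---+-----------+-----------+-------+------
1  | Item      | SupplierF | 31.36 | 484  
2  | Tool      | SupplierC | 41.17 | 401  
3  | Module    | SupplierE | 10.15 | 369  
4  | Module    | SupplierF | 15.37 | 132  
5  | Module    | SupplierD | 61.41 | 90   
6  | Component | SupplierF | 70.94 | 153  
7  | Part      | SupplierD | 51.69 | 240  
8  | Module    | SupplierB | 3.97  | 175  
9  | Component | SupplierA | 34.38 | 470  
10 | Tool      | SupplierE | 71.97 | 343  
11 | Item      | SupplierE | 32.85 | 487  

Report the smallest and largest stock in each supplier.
SELECT supplier, MIN(stock), MAX(stock)
FROM products
GROUP BY supplier

Result:
  SupplierA: min=470, max=470
  SupplierB: min=175, max=175
  SupplierC: min=401, max=401
  SupplierD: min=90, max=240
  SupplierE: min=343, max=487
  SupplierF: min=132, max=484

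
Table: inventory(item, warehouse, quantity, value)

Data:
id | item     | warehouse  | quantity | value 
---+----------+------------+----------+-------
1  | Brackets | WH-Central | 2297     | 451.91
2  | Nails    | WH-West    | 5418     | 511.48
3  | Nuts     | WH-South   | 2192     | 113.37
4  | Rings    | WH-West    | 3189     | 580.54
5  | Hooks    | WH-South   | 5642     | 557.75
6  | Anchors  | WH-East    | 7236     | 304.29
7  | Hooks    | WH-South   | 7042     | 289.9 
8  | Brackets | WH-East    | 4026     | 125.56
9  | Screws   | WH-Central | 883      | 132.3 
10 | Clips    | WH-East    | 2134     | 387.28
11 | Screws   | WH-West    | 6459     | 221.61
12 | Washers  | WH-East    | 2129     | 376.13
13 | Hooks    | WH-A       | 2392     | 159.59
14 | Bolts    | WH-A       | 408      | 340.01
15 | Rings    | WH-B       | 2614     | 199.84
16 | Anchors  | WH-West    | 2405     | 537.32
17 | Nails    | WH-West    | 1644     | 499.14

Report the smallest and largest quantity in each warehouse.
SELECT warehouse, MIN(quantity), MAX(quantity)
FROM inventory
GROUP BY warehouse

Result:
  WH-A: min=408, max=2392
  WH-B: min=2614, max=2614
  WH-Central: min=883, max=2297
  WH-East: min=2129, max=7236
  WH-South: min=2192, max=7042
  WH-West: min=1644, max=6459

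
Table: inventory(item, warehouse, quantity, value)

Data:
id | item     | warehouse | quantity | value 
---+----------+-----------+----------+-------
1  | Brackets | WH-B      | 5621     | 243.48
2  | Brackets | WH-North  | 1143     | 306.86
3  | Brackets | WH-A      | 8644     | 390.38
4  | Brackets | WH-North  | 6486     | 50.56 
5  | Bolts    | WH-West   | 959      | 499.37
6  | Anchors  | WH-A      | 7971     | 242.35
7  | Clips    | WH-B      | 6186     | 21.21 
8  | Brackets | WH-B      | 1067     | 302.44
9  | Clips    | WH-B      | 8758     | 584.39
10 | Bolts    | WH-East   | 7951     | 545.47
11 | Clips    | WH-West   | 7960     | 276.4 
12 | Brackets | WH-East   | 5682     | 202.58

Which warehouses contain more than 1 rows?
SELECT warehouse, COUNT(*) as cnt
FROM inventory
GROUP BY warehouse
HAVING COUNT(*) > 1

Result:
  WH-A: 2
  WH-B: 4
  WH-East: 2
  WH-North: 2
  WH-West: 2

Note: HAVING filters groups after aggregation, WHERE filters rows before.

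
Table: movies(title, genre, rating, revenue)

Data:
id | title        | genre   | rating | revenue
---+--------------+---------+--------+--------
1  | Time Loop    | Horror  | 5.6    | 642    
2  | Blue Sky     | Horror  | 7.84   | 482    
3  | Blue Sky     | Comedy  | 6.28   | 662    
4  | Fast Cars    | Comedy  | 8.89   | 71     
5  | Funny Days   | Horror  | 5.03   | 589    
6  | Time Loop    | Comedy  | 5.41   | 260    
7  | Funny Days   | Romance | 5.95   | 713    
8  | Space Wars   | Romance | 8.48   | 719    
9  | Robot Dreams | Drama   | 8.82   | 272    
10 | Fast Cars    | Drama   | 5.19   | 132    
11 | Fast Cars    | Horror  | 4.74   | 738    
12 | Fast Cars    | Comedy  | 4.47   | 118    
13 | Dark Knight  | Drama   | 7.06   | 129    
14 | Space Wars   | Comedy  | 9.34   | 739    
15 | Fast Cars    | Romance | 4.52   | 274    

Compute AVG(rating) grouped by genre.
SELECT genre, AVG(rating) as result
FROM movies
GROUP BY genre

Result:
  Comedy: 6.88
  Drama: 7.02
  Horror: 5.80
  Romance: 6.32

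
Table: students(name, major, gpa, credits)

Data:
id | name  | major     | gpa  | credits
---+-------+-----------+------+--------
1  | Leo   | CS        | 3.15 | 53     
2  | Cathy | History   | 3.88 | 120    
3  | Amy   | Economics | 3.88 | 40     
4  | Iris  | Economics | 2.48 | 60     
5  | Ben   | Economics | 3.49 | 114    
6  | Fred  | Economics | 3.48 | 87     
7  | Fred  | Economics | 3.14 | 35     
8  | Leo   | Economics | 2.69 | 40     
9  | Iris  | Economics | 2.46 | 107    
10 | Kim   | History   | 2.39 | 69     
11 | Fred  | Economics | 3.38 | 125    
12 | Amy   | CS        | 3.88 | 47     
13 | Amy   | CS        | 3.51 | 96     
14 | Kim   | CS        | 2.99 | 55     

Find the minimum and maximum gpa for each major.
SELECT major, MIN(gpa), MAX(gpa)
FROM students
GROUP BY major

Result:
  CS: min=2.99, max=3.88
  Economics: min=2.46, max=3.88
  History: min=2.39, max=3.88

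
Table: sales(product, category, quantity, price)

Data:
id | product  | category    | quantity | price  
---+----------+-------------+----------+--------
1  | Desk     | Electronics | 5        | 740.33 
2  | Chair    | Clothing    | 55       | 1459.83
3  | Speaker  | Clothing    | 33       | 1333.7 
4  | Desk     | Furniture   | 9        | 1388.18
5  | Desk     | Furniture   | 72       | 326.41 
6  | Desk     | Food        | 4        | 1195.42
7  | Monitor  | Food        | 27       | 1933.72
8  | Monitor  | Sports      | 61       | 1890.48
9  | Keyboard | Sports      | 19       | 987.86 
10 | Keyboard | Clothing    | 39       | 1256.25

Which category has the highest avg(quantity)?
SELECT category, AVG(quantity) as val
FROM sales
GROUP BY category
ORDER BY val DESC
LIMIT 1

Result: Clothing with avg(quantity) = 42.33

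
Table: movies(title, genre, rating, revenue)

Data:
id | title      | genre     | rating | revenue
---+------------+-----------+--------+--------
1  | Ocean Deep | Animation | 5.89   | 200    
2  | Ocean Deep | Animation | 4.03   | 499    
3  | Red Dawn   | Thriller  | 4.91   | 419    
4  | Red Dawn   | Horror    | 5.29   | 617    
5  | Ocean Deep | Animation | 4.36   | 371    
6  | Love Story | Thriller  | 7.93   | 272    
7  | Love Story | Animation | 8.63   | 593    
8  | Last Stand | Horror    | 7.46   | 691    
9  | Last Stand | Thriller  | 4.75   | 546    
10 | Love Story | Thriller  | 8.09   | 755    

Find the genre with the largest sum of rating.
SELECT genre, SUM(rating) as val
FROM movies
GROUP BY genre
ORDER BY val DESC
LIMIT 1

Result: Thriller with sum(rating) = 25.68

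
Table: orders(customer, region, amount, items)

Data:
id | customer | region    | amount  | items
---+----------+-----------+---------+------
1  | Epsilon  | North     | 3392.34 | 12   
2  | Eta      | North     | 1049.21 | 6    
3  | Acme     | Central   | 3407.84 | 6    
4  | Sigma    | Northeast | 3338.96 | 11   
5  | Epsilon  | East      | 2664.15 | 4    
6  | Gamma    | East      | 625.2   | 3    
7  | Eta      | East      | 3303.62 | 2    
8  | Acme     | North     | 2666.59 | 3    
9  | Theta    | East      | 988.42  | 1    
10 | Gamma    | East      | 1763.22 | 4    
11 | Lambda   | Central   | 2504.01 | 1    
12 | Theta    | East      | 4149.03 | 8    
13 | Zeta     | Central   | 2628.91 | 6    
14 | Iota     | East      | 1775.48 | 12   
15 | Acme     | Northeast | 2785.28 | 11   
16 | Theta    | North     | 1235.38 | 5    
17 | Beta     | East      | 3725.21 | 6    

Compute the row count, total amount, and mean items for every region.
SELECT region,
       COUNT(*) as cnt,
       SUM(amount) as total_amount,
       AVG(items) as avg_items
FROM orders
GROUP BY region

Result:
  Central: 3 records, 8540.76 total amount, 4.33 avg items
  East: 8 records, 18994.33 total amount, 5.00 avg items
  North: 4 records, 8343.52 total amount, 6.50 avg items
  Northeast: 2 records, 6124.24 total amount, 11.00 avg items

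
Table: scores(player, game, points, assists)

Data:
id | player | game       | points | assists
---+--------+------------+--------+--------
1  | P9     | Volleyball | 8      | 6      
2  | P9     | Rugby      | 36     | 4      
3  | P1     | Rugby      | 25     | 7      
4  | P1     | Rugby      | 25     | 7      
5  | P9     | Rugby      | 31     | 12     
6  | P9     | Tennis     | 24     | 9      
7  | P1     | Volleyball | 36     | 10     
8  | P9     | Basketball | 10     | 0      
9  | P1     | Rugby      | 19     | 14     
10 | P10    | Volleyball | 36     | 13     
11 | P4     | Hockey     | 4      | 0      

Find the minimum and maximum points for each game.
SELECT game, MIN(points), MAX(points)
FROM scores
GROUP BY game

Result:
  Basketball: min=10, max=10
  Hockey: min=4, max=4
  Rugby: min=19, max=36
  Tennis: min=24, max=24
  Volleyball: min=8, max=36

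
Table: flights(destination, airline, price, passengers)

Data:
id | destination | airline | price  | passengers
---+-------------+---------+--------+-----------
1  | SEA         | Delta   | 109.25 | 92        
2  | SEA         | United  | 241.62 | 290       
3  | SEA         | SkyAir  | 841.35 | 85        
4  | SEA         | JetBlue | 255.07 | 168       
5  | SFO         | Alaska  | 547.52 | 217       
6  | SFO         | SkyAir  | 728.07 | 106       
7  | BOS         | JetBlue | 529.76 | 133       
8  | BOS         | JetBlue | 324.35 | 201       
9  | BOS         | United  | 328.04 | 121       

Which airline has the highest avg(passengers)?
SELECT airline, AVG(passengers) as val
FROM flights
GROUP BY airline
ORDER BY val DESC
LIMIT 1

Result: Alaska with avg(passengers) = 217.00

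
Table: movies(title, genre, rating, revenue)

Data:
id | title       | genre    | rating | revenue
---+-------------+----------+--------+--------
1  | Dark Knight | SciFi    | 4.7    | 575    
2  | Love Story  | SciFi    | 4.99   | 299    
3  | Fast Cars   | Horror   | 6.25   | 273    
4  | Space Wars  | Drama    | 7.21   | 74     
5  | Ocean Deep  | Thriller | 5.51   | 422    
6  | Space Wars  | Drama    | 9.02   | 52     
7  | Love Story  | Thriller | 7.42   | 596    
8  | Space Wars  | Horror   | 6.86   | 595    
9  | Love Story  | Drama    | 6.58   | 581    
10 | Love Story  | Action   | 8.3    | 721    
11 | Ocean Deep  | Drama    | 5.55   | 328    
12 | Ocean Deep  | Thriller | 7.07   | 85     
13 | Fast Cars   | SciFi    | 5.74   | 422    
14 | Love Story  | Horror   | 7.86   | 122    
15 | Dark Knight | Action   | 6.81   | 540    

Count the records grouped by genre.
SELECT genre, COUNT(*) as count
FROM movies
GROUP BY genre

Result:
  Action: 2
  Drama: 4
  Horror: 3
  SciFi: 3
  Thriller: 3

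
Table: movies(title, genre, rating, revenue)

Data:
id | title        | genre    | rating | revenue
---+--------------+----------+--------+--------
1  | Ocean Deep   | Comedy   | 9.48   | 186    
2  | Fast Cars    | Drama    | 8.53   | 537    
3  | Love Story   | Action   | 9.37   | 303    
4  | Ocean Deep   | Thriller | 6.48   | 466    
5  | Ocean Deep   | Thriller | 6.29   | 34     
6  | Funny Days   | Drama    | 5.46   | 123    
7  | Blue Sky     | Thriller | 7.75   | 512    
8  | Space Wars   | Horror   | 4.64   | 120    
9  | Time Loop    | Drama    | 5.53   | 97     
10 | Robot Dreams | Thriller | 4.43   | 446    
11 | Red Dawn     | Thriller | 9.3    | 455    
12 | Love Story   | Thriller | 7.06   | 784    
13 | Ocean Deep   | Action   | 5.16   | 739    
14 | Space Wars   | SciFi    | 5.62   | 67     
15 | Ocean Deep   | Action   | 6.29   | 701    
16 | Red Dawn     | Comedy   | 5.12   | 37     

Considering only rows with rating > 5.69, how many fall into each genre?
SELECT genre, COUNT(*)
FROM movies
WHERE rating > 5.69
GROUP BY genre

Note: WHERE filters rows before grouping.

Result:
  Action: 2
  Comedy: 1
  Drama: 1
  Thriller: 5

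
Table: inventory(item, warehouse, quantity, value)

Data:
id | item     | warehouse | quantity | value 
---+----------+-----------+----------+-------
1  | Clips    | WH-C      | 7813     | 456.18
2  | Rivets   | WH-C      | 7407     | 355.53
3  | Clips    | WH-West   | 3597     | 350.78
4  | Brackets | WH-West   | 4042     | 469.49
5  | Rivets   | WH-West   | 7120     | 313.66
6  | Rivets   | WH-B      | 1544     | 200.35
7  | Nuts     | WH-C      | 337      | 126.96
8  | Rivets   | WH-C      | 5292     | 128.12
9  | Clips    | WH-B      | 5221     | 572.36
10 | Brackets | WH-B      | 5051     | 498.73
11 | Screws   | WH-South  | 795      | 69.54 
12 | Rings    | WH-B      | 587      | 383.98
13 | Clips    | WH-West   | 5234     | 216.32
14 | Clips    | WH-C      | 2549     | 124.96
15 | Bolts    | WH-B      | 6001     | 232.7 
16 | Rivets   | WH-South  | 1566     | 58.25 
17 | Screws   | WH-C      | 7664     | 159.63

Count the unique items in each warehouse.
SELECT warehouse, COUNT(DISTINCT item)
FROM inventory
GROUP BY warehouse

Result:
  WH-B: 5 distinct
  WH-C: 4 distinct
  WH-South: 2 distinct
  WH-West: 3 distinct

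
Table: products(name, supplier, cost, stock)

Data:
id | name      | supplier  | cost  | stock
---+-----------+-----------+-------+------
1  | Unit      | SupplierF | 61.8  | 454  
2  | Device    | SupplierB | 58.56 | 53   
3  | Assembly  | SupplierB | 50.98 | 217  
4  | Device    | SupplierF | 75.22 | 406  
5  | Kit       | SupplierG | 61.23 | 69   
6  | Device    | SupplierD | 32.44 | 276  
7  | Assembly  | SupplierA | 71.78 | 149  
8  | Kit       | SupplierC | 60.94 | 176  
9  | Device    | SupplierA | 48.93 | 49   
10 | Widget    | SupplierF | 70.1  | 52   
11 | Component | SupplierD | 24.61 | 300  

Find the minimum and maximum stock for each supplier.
SELECT supplier, MIN(stock), MAX(stock)
FROM products
GROUP BY supplier

Result:
  SupplierA: min=49, max=149
  SupplierB: min=53, max=217
  SupplierC: min=176, max=176
  SupplierD: min=276, max=300
  SupplierF: min=52, max=454
  SupplierG: min=69, max=69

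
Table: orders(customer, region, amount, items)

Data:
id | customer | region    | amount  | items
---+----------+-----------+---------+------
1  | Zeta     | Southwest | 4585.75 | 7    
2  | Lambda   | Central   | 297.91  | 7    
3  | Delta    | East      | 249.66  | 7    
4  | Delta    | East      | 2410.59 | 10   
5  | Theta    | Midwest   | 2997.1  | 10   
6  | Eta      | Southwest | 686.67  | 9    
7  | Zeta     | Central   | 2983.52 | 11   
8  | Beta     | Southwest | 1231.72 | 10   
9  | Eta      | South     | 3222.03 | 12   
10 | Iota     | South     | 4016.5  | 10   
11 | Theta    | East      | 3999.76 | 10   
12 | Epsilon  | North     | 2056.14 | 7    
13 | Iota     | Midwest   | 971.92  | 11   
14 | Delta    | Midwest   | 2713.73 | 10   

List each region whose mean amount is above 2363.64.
SELECT region, AVG(amount)
FROM orders
GROUP BY region
HAVING AVG(amount) > 2363.64

Result:
  South: avg=3619.27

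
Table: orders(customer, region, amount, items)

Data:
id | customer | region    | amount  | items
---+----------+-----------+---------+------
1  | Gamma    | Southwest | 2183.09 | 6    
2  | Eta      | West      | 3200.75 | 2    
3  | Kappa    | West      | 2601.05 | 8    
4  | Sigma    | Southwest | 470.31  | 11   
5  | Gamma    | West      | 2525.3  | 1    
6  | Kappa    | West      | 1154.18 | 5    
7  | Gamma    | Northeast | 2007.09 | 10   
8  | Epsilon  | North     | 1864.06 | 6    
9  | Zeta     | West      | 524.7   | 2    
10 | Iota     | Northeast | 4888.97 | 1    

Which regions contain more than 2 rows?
SELECT region, COUNT(*) as cnt
FROM orders
GROUP BY region
HAVING COUNT(*) > 2

Result:
  West: 5

Note: HAVING filters groups after aggregation, WHERE filters rows before.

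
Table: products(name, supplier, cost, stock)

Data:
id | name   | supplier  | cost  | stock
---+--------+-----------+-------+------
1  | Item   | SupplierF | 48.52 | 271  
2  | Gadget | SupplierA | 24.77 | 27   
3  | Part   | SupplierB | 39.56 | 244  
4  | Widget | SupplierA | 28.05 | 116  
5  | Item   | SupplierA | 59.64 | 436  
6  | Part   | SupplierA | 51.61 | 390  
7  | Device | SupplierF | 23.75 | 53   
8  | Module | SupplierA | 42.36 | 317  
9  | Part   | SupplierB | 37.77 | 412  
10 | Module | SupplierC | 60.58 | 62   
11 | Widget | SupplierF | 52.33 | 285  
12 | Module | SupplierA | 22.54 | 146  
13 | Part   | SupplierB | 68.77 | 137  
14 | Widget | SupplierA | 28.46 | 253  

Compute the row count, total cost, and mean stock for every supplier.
SELECT supplier,
       COUNT(*) as cnt,
       SUM(cost) as total_cost,
       AVG(stock) as avg_stock
FROM products
GROUP BY supplier

Result:
  SupplierA: 7 records, 257.43 total cost, 240.71 avg stock
  SupplierB: 3 records, 146.10 total cost, 264.33 avg stock
  SupplierC: 1 records, 60.58 total cost, 62.00 avg stock
  SupplierF: 3 records, 124.60 total cost, 203.00 avg stock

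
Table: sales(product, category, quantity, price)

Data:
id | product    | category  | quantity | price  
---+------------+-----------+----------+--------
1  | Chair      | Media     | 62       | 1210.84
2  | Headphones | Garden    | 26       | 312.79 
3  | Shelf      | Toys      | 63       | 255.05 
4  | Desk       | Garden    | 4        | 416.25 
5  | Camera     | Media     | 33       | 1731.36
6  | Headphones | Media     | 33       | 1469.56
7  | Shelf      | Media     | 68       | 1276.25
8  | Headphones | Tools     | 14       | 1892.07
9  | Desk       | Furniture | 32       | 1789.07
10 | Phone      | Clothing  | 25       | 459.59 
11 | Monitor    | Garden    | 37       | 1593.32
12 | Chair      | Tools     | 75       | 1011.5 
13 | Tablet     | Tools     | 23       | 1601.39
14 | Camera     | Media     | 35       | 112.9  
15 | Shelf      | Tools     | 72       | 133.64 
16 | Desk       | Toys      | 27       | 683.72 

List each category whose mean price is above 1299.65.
SELECT category, AVG(price)
FROM sales
GROUP BY category
HAVING AVG(price) > 1299.65

Result:
  Furniture: avg=1789.07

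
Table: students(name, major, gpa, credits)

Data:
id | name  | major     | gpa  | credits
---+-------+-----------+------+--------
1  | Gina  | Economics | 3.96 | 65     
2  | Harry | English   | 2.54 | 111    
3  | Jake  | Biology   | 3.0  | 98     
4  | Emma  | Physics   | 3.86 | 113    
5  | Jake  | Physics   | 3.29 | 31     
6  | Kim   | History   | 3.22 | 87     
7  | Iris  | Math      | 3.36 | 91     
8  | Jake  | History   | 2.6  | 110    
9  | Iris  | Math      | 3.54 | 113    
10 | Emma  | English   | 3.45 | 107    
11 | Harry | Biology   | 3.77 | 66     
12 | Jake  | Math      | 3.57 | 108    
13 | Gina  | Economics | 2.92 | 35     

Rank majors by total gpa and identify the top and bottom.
SELECT major, SUM(gpa)
FROM students
GROUP BY major
ORDER BY SUM(gpa)

All groups:
  History: 5.82
  English: 5.99
  Biology: 6.77
  Economics: 6.88
  Physics: 7.15
  Math: 10.47

Highest: Math (10.47)
Lowest: History (5.82)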